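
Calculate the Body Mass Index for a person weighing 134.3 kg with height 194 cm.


BMI = weight / height^2
height = 194 cm = 1.94 m
BMI = 134.3 / 1.94^2
BMI = 35.68 kg/m^2


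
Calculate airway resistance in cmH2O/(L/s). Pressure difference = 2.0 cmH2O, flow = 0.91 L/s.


R = dP / flow
R = 2.0 / 0.91
R = 2.198 cmH2O/(L/s)


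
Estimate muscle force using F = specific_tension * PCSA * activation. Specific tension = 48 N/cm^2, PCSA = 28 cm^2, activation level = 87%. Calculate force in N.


F = sigma * PCSA * activation
F = 48 * 28 * 0.87
F = 1169 N


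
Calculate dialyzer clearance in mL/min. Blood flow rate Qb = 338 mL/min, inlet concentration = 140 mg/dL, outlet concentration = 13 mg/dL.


K = Qb * (Cb_in - Cb_out) / Cb_in
K = 338 * (140 - 13) / 140
K = 306.6 mL/min


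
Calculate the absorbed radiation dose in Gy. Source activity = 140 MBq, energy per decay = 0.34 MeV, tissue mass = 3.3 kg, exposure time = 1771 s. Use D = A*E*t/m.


A = 140 MBq = 1.4000e+08 Bq
E = 0.34 MeV = 5.4468e-14 J
D = A*E*t/m = 1.4000e+08*5.4468e-14*1771/3.3
D = 0.004092 Gy


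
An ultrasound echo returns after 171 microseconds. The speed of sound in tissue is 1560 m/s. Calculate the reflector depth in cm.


depth = c * t / 2
t = 171 us = 1.7100e-04 s
depth = 1560 * 1.7100e-04 / 2
depth = 0.13338 m = 13.338 cm


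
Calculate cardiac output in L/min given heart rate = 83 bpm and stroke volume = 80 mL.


CO = HR * SV
CO = 83 * 80 / 1000
CO = 6.64 L/min


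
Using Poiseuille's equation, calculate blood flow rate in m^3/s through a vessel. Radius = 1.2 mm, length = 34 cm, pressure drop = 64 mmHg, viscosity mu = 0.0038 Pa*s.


Q = pi*r^4*dP / (8*mu*L)
r = 0.0012 m, L = 0.34 m
dP = 64 mmHg = 8532.608 Pa
Q = 5.3778e-06 m^3/s


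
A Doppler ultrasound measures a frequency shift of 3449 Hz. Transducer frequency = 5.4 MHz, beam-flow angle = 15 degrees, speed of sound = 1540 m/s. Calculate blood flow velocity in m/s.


v = fd * c / (2 * f0 * cos(theta))
v = 3449 * 1540 / (2 * 5.4000e+06 * cos(15))
v = 0.5092 m/s


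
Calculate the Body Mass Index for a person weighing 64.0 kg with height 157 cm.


BMI = weight / height^2
height = 157 cm = 1.57 m
BMI = 64.0 / 1.57^2
BMI = 25.96 kg/m^2


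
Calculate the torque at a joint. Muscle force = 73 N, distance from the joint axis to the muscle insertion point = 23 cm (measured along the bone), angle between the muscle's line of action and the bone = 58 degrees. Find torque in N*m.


Torque = F * d * sin(theta)   (moment arm = d*sin(theta))
d = 23 cm = 0.23 m
Torque = 73 * 0.23 * sin(58)
Torque = 14.24 N*m


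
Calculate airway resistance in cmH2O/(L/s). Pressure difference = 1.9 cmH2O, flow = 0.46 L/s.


R = dP / flow
R = 1.9 / 0.46
R = 4.13 cmH2O/(L/s)


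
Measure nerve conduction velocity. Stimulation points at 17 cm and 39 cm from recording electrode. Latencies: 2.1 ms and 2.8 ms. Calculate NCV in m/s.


Distance = (39 - 17) / 100 = 0.22 m
dt = (2.8 - 2.1) / 1000 = 7.0000e-04 s
NCV = dist / dt = 314.3 m/s


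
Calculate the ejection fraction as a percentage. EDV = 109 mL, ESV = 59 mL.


SV = EDV - ESV = 109 - 59 = 50 mL
EF = SV/EDV * 100 = 50/109 * 100
EF = 45.87%


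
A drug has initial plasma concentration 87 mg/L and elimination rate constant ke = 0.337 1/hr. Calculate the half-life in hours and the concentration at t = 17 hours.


t_half = ln(2) / ke = 0.693147 / 0.337 = 2.057 hr
C(t) = C0 * exp(-ke*t) = 87 * exp(-0.337*17)
C(17) = 0.2828 mg/L


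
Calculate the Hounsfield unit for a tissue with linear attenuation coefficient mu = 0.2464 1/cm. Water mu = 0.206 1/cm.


HU = ((mu_tissue - mu_water) / mu_water) * 1000
HU = ((0.2464 - 0.206) / 0.206) * 1000
HU = 196.1


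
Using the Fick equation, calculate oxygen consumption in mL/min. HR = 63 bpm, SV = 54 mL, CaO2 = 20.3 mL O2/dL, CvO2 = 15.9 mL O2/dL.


CO = HR*SV = 63*54/1000 = 3.402 L/min
a-v O2 diff = 20.3 - 15.9 = 4.4 mL/dL
VO2 = CO * (CaO2-CvO2) * 10 dL/L
VO2 = 3.402 * 4.4 * 10
VO2 = 149.7 mL/min


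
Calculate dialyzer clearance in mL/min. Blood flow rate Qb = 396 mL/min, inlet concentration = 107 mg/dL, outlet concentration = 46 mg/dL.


K = Qb * (Cb_in - Cb_out) / Cb_in
K = 396 * (107 - 46) / 107
K = 225.8 mL/min


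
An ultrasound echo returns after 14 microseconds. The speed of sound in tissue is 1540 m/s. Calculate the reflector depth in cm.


depth = c * t / 2
t = 14 us = 1.4000e-05 s
depth = 1540 * 1.4000e-05 / 2
depth = 0.01078 m = 1.078 cm


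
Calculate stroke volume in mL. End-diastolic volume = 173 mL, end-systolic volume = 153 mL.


SV = EDV - ESV
SV = 173 - 153
SV = 20 mL


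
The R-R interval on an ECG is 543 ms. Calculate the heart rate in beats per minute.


HR = 60 / RR_interval(s)
RR = 543 ms = 0.543 s
HR = 60 / 0.543 = 110.5 bpm


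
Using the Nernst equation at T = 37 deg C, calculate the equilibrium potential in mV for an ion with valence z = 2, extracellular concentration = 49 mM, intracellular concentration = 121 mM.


E = (RT/(zF)) * ln(C_out/C_in)
T = 37 + 273.15 = 310.15 K
E = (8.314 * 310.15 / (2 * 96485)) * ln(49/121)
E = -12.08 mV


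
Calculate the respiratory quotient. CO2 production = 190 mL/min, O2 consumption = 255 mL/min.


RQ = VCO2 / VO2
RQ = 190 / 255
RQ = 0.7451


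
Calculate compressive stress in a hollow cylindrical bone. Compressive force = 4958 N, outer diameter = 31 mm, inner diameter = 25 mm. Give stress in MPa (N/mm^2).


A = pi*(r_o^2 - r_i^2)
r_o = 15.5 mm, r_i = 12.5 mm
A = 263.894 mm^2
sigma = F/A = 4958 / 263.894
sigma = 18.79 MPa


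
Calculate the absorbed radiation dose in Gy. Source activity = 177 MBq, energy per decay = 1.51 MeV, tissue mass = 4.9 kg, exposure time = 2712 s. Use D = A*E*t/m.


A = 177 MBq = 1.7700e+08 Bq
E = 1.51 MeV = 2.41902e-13 J
D = A*E*t/m = 1.7700e+08*2.41902e-13*2712/4.9
D = 0.0237 Gy


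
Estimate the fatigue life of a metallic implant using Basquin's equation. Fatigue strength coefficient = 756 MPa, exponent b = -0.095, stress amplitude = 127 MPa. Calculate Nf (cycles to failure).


sigma_a = sigma_f' * (2Nf)^b
2Nf = (sigma_a/sigma_f')^(1/b)
2Nf = (127/756)^(1/-0.095)
2Nf = 1.4286541e+08
Nf = 7.1433e+07


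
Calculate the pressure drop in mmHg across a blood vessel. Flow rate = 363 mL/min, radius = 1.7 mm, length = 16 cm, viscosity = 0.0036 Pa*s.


dP = 8*mu*L*Q / (pi*r^4)
Q = 363 mL/min = 6.05e-06 m^3/s
dP = 1062.48 Pa = 1062.48 / 133.322 mmHg = 7.969 mmHg


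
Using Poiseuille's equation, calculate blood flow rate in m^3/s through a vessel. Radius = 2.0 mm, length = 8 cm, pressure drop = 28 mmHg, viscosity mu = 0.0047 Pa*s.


Q = pi*r^4*dP / (8*mu*L)
r = 0.002 m, L = 0.08 m
dP = 28 mmHg = 3733.016 Pa
Q = 6.2381e-05 m^3/s


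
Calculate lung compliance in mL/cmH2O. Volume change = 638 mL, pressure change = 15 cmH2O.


C = dV / dP
C = 638 / 15
C = 42.53 mL/cmH2O


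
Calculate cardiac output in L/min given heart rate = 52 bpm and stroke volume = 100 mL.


CO = HR * SV
CO = 52 * 100 / 1000
CO = 5.2 L/min


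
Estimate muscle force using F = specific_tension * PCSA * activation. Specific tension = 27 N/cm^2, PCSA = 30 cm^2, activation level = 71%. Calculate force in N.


F = sigma * PCSA * activation
F = 27 * 30 * 0.71
F = 575.1 N


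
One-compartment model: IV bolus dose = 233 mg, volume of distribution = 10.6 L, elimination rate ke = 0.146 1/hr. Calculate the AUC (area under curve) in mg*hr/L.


C0 = Dose/Vd = 233/10.6 = 21.9811 mg/L
AUC = C0/ke = 21.9811/0.146
AUC = 150.6 mg*hr/L


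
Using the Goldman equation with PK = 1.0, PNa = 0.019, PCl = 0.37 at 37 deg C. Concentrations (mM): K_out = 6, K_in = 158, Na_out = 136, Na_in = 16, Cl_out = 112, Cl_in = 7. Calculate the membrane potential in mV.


Vm = (RT/F)*ln((PK*Ko + PNa*Nao + PCl*Cli)/(PK*Ki + PNa*Nai + PCl*Clo))
Numer = 11.174, Denom = 199.744
Vm = -77.06 mV


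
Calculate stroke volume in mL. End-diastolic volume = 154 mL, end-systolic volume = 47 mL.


SV = EDV - ESV
SV = 154 - 47
SV = 107 mL


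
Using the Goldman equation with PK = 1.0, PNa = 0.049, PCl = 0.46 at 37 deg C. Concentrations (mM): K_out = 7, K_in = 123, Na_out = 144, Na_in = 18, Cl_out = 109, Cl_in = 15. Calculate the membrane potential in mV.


Vm = (RT/F)*ln((PK*Ko + PNa*Nao + PCl*Cli)/(PK*Ki + PNa*Nai + PCl*Clo))
Numer = 20.956, Denom = 174.022
Vm = -56.57 mV


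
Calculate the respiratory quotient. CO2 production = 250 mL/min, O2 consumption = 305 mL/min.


RQ = VCO2 / VO2
RQ = 250 / 305
RQ = 0.8197


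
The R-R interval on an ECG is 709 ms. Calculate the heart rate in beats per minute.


HR = 60 / RR_interval(s)
RR = 709 ms = 0.709 s
HR = 60 / 0.709 = 84.63 bpm


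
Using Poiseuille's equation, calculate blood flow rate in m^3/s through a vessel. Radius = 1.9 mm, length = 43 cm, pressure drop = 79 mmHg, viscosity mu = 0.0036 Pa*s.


Q = pi*r^4*dP / (8*mu*L)
r = 0.0019 m, L = 0.43 m
dP = 79 mmHg = 10532.438 Pa
Q = 3.4820e-05 m^3/s


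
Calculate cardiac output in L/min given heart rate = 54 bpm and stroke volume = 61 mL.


CO = HR * SV
CO = 54 * 61 / 1000
CO = 3.294 L/min


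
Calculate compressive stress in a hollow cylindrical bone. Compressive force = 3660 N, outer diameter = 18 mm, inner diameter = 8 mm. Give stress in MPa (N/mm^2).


A = pi*(r_o^2 - r_i^2)
r_o = 9 mm, r_i = 4 mm
A = 204.204 mm^2
sigma = F/A = 3660 / 204.204
sigma = 17.92 MPa


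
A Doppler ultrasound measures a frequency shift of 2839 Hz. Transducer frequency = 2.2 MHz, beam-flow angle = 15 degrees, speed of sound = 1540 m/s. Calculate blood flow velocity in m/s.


v = fd * c / (2 * f0 * cos(theta))
v = 2839 * 1540 / (2 * 2.2000e+06 * cos(15))
v = 1.029 m/s


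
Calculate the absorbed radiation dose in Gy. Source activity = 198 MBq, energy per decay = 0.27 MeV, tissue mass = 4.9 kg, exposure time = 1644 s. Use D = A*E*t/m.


A = 198 MBq = 1.9800e+08 Bq
E = 0.27 MeV = 4.3254e-14 J
D = A*E*t/m = 1.9800e+08*4.3254e-14*1644/4.9
D = 0.002873 Gy


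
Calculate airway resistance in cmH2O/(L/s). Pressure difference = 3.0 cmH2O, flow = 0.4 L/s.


R = dP / flow
R = 3.0 / 0.4
R = 7.5 cmH2O/(L/s)


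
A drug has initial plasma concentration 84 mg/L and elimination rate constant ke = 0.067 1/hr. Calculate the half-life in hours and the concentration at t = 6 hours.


t_half = ln(2) / ke = 0.693147 / 0.067 = 10.35 hr
C(t) = C0 * exp(-ke*t) = 84 * exp(-0.067*6)
C(6) = 56.19 mg/L


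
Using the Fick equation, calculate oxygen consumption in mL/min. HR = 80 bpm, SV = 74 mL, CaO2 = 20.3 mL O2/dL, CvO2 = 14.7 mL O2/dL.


CO = HR*SV = 80*74/1000 = 5.92 L/min
a-v O2 diff = 20.3 - 14.7 = 5.6 mL/dL
VO2 = CO * (CaO2-CvO2) * 10 dL/L
VO2 = 5.92 * 5.6 * 10
VO2 = 331.5 mL/min


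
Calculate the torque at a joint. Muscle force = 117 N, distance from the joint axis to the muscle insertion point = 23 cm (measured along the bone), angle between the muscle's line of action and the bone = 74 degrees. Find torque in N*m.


Torque = F * d * sin(theta)   (moment arm = d*sin(theta))
d = 23 cm = 0.23 m
Torque = 117 * 0.23 * sin(74)
Torque = 25.87 N*m


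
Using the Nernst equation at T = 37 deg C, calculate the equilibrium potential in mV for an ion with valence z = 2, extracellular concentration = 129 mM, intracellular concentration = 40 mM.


E = (RT/(zF)) * ln(C_out/C_in)
T = 37 + 273.15 = 310.15 K
E = (8.314 * 310.15 / (2 * 96485)) * ln(129/40)
E = 15.65 mV


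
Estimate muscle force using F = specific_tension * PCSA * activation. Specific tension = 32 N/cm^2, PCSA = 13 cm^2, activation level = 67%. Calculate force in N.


F = sigma * PCSA * activation
F = 32 * 13 * 0.67
F = 278.7 N


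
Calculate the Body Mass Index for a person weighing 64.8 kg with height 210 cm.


BMI = weight / height^2
height = 210 cm = 2.1 m
BMI = 64.8 / 2.1^2
BMI = 14.69 kg/m^2


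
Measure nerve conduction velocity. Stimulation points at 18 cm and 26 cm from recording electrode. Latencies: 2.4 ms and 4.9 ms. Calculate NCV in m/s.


Distance = (26 - 18) / 100 = 0.08 m
dt = (4.9 - 2.4) / 1000 = 0.0025 s
NCV = dist / dt = 32 m/s


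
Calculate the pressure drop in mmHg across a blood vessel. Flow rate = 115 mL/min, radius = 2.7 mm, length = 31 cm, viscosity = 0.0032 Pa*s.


dP = 8*mu*L*Q / (pi*r^4)
Q = 115 mL/min = 1.91667e-06 m^3/s
dP = 91.1054 Pa = 91.1054 / 133.322 mmHg = 0.6833 mmHg


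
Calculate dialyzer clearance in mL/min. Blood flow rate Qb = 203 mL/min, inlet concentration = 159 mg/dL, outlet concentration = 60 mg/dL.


K = Qb * (Cb_in - Cb_out) / Cb_in
K = 203 * (159 - 60) / 159
K = 126.4 mL/min


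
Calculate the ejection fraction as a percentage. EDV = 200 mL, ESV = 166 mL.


SV = EDV - ESV = 200 - 166 = 34 mL
EF = SV/EDV * 100 = 34/200 * 100
EF = 17%


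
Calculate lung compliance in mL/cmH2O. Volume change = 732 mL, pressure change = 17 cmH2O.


C = dV / dP
C = 732 / 17
C = 43.06 mL/cmH2O


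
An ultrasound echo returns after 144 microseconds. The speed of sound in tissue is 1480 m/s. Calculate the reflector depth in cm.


depth = c * t / 2
t = 144 us = 1.4400e-04 s
depth = 1480 * 1.4400e-04 / 2
depth = 0.10656 m = 10.656 cm


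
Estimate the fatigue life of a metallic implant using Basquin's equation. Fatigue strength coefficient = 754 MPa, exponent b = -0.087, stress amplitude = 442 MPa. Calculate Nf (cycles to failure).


sigma_a = sigma_f' * (2Nf)^b
2Nf = (sigma_a/sigma_f')^(1/b)
2Nf = (442/754)^(1/-0.087)
2Nf = 463.53373
Nf = 231.8


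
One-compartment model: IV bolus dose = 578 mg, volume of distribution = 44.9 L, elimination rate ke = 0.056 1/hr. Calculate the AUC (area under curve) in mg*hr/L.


C0 = Dose/Vd = 578/44.9 = 12.8731 mg/L
AUC = C0/ke = 12.8731/0.056
AUC = 229.9 mg*hr/L


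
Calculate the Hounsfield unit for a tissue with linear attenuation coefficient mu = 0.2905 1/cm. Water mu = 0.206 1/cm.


HU = ((mu_tissue - mu_water) / mu_water) * 1000
HU = ((0.2905 - 0.206) / 0.206) * 1000
HU = 410.2


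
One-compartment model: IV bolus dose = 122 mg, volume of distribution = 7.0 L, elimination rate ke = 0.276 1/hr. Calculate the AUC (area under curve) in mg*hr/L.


C0 = Dose/Vd = 122/7.0 = 17.4286 mg/L
AUC = C0/ke = 17.4286/0.276
AUC = 63.15 mg*hr/L


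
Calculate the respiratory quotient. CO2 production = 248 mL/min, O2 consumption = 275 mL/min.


RQ = VCO2 / VO2
RQ = 248 / 275
RQ = 0.9018


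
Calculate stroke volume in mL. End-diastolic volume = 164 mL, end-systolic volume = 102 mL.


SV = EDV - ESV
SV = 164 - 102
SV = 62 mL


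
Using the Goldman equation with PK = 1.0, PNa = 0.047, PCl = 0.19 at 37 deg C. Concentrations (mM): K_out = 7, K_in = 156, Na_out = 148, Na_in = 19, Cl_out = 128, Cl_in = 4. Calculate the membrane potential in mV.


Vm = (RT/F)*ln((PK*Ko + PNa*Nao + PCl*Cli)/(PK*Ki + PNa*Nai + PCl*Clo))
Numer = 14.716, Denom = 181.213
Vm = -67.1 mV


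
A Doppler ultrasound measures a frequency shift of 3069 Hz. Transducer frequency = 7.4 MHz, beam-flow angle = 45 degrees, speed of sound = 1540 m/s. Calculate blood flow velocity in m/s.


v = fd * c / (2 * f0 * cos(theta))
v = 3069 * 1540 / (2 * 7.4000e+06 * cos(45))
v = 0.4516 m/s


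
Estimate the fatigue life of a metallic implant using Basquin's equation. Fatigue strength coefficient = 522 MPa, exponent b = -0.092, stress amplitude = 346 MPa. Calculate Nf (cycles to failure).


sigma_a = sigma_f' * (2Nf)^b
2Nf = (sigma_a/sigma_f')^(1/b)
2Nf = (346/522)^(1/-0.092)
2Nf = 87.346101
Nf = 43.67


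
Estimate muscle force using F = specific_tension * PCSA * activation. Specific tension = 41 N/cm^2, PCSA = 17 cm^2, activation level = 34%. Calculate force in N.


F = sigma * PCSA * activation
F = 41 * 17 * 0.34
F = 237 N


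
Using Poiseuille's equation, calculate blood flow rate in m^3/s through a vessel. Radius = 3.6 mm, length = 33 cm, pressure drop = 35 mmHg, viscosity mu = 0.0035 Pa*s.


Q = pi*r^4*dP / (8*mu*L)
r = 0.0036 m, L = 0.33 m
dP = 35 mmHg = 4666.27 Pa
Q = 2.6648e-04 m^3/s


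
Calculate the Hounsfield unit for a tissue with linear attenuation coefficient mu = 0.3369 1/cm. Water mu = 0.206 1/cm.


HU = ((mu_tissue - mu_water) / mu_water) * 1000
HU = ((0.3369 - 0.206) / 0.206) * 1000
HU = 635.4


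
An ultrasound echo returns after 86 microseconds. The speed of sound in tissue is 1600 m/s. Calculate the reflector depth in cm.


depth = c * t / 2
t = 86 us = 8.6000e-05 s
depth = 1600 * 8.6000e-05 / 2
depth = 0.0688 m = 6.88 cm


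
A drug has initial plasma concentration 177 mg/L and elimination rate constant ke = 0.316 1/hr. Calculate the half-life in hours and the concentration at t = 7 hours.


t_half = ln(2) / ke = 0.693147 / 0.316 = 2.194 hr
C(t) = C0 * exp(-ke*t) = 177 * exp(-0.316*7)
C(7) = 19.38 mg/L


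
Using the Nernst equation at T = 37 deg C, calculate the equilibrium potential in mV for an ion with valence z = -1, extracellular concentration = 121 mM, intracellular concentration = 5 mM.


E = (RT/(zF)) * ln(C_out/C_in)
T = 37 + 273.15 = 310.15 K
E = (8.314 * 310.15 / (-1 * 96485)) * ln(121/5)
E = -85.16 mV


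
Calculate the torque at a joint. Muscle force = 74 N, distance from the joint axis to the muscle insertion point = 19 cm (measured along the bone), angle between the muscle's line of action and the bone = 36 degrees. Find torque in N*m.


Torque = F * d * sin(theta)   (moment arm = d*sin(theta))
d = 19 cm = 0.19 m
Torque = 74 * 0.19 * sin(36)
Torque = 8.264 N*m


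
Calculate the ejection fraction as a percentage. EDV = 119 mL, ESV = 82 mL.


SV = EDV - ESV = 119 - 82 = 37 mL
EF = SV/EDV * 100 = 37/119 * 100
EF = 31.09%


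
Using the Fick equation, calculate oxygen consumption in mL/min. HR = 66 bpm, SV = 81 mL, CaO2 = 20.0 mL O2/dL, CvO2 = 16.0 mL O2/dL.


CO = HR*SV = 66*81/1000 = 5.346 L/min
a-v O2 diff = 20.0 - 16.0 = 4 mL/dL
VO2 = CO * (CaO2-CvO2) * 10 dL/L
VO2 = 5.346 * 4 * 10
VO2 = 213.8 mL/min


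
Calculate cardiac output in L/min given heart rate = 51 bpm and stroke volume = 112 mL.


CO = HR * SV
CO = 51 * 112 / 1000
CO = 5.712 L/min


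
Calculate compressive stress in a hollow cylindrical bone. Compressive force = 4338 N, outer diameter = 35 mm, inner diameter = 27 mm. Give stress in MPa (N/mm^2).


A = pi*(r_o^2 - r_i^2)
r_o = 17.5 mm, r_i = 13.5 mm
A = 389.557 mm^2
sigma = F/A = 4338 / 389.557
sigma = 11.14 MPa


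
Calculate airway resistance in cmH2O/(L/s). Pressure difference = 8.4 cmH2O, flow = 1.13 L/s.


R = dP / flow
R = 8.4 / 1.13
R = 7.434 cmH2O/(L/s)


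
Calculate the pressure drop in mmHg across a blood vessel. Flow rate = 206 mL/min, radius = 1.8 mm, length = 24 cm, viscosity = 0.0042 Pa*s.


dP = 8*mu*L*Q / (pi*r^4)
Q = 206 mL/min = 3.43333e-06 m^3/s
dP = 839.511 Pa = 839.511 / 133.322 mmHg = 6.297 mmHg


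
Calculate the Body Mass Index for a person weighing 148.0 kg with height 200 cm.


BMI = weight / height^2
height = 200 cm = 2 m
BMI = 148.0 / 2^2
BMI = 37 kg/m^2


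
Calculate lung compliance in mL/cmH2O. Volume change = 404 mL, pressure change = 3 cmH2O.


C = dV / dP
C = 404 / 3
C = 134.7 mL/cmH2O


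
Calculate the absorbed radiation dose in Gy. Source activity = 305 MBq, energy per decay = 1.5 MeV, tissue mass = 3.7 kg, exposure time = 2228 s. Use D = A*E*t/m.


A = 305 MBq = 3.0500e+08 Bq
E = 1.5 MeV = 2.403e-13 J
D = A*E*t/m = 3.0500e+08*2.403e-13*2228/3.7
D = 0.04413 Gy


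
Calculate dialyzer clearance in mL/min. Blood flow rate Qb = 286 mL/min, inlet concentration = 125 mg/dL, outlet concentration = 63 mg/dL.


K = Qb * (Cb_in - Cb_out) / Cb_in
K = 286 * (125 - 63) / 125
K = 141.9 mL/min


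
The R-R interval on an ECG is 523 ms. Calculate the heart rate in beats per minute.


HR = 60 / RR_interval(s)
RR = 523 ms = 0.523 s
HR = 60 / 0.523 = 114.7 bpm


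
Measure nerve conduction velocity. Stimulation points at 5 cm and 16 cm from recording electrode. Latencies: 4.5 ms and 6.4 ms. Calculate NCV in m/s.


Distance = (16 - 5) / 100 = 0.11 m
dt = (6.4 - 4.5) / 1000 = 0.0019 s
NCV = dist / dt = 57.89 m/s


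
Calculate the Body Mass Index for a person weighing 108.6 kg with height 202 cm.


BMI = weight / height^2
height = 202 cm = 2.02 m
BMI = 108.6 / 2.02^2
BMI = 26.62 kg/m^2


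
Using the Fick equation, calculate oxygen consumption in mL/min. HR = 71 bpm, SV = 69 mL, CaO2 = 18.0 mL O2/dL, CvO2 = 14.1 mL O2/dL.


CO = HR*SV = 71*69/1000 = 4.899 L/min
a-v O2 diff = 18.0 - 14.1 = 3.9 mL/dL
VO2 = CO * (CaO2-CvO2) * 10 dL/L
VO2 = 4.899 * 3.9 * 10
VO2 = 191.1 mL/min


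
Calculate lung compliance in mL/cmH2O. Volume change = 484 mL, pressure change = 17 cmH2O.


C = dV / dP
C = 484 / 17
C = 28.47 mL/cmH2O


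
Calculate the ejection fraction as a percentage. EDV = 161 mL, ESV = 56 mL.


SV = EDV - ESV = 161 - 56 = 105 mL
EF = SV/EDV * 100 = 105/161 * 100
EF = 65.22%


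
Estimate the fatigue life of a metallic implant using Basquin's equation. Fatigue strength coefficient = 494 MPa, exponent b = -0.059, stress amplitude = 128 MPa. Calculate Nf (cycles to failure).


sigma_a = sigma_f' * (2Nf)^b
2Nf = (sigma_a/sigma_f')^(1/b)
2Nf = (128/494)^(1/-0.059)
2Nf = 8.7290253e+09
Nf = 4.3645e+09


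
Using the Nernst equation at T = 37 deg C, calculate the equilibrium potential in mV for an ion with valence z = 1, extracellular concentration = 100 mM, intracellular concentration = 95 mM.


E = (RT/(zF)) * ln(C_out/C_in)
T = 37 + 273.15 = 310.15 K
E = (8.314 * 310.15 / (1 * 96485)) * ln(100/95)
E = 1.371 mV


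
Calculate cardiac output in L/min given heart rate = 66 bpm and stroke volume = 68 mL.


CO = HR * SV
CO = 66 * 68 / 1000
CO = 4.488 L/min


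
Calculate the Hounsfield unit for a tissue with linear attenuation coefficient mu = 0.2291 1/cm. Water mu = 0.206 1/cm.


HU = ((mu_tissue - mu_water) / mu_water) * 1000
HU = ((0.2291 - 0.206) / 0.206) * 1000
HU = 112.1


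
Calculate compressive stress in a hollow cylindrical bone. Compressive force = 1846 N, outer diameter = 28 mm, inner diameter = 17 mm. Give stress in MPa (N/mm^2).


A = pi*(r_o^2 - r_i^2)
r_o = 14 mm, r_i = 8.5 mm
A = 388.772 mm^2
sigma = F/A = 1846 / 388.772
sigma = 4.748 MPa


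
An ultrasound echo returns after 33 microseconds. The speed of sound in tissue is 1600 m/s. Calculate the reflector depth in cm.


depth = c * t / 2
t = 33 us = 3.3000e-05 s
depth = 1600 * 3.3000e-05 / 2
depth = 0.0264 m = 2.64 cm


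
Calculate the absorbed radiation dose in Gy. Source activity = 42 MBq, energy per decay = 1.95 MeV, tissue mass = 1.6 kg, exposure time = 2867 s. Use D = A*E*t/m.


A = 42 MBq = 4.2000e+07 Bq
E = 1.95 MeV = 3.1239e-13 J
D = A*E*t/m = 4.2000e+07*3.1239e-13*2867/1.6
D = 0.02351 Gy


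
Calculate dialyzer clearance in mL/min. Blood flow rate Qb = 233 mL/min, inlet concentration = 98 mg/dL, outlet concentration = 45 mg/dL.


K = Qb * (Cb_in - Cb_out) / Cb_in
K = 233 * (98 - 45) / 98
K = 126 mL/min


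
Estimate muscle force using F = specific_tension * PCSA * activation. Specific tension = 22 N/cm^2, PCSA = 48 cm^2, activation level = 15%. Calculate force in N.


F = sigma * PCSA * activation
F = 22 * 48 * 0.15
F = 158.4 N


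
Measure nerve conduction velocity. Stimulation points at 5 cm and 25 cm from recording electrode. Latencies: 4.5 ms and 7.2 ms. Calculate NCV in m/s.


Distance = (25 - 5) / 100 = 0.2 m
dt = (7.2 - 4.5) / 1000 = 0.0027 s
NCV = dist / dt = 74.07 m/s


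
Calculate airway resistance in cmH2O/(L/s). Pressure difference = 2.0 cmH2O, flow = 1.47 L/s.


R = dP / flow
R = 2.0 / 1.47
R = 1.361 cmH2O/(L/s)


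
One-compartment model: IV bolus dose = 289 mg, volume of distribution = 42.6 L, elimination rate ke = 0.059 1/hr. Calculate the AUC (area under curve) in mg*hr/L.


C0 = Dose/Vd = 289/42.6 = 6.78404 mg/L
AUC = C0/ke = 6.78404/0.059
AUC = 115 mg*hr/L


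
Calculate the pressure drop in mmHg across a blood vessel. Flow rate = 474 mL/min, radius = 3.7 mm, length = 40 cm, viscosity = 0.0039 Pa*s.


dP = 8*mu*L*Q / (pi*r^4)
Q = 474 mL/min = 7.9e-06 m^3/s
dP = 167.45 Pa = 167.45 / 133.322 mmHg = 1.256 mmHg


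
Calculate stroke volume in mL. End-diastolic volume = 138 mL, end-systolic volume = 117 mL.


SV = EDV - ESV
SV = 138 - 117
SV = 21 mL


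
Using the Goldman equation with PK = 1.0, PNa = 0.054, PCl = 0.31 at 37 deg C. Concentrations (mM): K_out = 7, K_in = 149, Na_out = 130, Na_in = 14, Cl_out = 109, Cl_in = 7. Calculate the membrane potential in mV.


Vm = (RT/F)*ln((PK*Ko + PNa*Nao + PCl*Cli)/(PK*Ki + PNa*Nai + PCl*Clo))
Numer = 16.19, Denom = 183.546
Vm = -64.89 mV


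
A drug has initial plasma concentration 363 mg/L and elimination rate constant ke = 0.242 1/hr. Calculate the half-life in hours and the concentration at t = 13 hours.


t_half = ln(2) / ke = 0.693147 / 0.242 = 2.864 hr
C(t) = C0 * exp(-ke*t) = 363 * exp(-0.242*13)
C(13) = 15.62 mg/L


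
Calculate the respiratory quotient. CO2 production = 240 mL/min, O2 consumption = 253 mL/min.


RQ = VCO2 / VO2
RQ = 240 / 253
RQ = 0.9486


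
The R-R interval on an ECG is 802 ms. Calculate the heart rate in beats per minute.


HR = 60 / RR_interval(s)
RR = 802 ms = 0.802 s
HR = 60 / 0.802 = 74.81 bpm


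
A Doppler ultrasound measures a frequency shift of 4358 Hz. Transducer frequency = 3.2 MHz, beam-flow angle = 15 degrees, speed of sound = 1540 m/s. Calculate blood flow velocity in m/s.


v = fd * c / (2 * f0 * cos(theta))
v = 4358 * 1540 / (2 * 3.2000e+06 * cos(15))
v = 1.086 m/s


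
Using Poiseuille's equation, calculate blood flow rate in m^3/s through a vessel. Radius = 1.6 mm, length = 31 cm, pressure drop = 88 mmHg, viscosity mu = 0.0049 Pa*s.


Q = pi*r^4*dP / (8*mu*L)
r = 0.0016 m, L = 0.31 m
dP = 88 mmHg = 11732.336 Pa
Q = 1.9878e-05 m^3/s


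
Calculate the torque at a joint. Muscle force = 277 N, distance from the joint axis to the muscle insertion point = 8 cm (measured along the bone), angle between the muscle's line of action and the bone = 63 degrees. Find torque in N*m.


Torque = F * d * sin(theta)   (moment arm = d*sin(theta))
d = 8 cm = 0.08 m
Torque = 277 * 0.08 * sin(63)
Torque = 19.74 N*m


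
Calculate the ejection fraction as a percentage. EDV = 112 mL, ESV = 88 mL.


SV = EDV - ESV = 112 - 88 = 24 mL
EF = SV/EDV * 100 = 24/112 * 100
EF = 21.43%


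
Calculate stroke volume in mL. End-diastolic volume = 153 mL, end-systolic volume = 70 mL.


SV = EDV - ESV
SV = 153 - 70
SV = 83 mL


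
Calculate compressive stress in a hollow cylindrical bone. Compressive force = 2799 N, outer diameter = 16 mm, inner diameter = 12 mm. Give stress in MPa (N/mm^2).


A = pi*(r_o^2 - r_i^2)
r_o = 8 mm, r_i = 6 mm
A = 87.9646 mm^2
sigma = F/A = 2799 / 87.9646
sigma = 31.82 MPa


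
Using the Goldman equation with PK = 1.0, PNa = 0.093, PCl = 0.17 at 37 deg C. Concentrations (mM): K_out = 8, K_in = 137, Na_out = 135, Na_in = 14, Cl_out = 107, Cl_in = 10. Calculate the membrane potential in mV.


Vm = (RT/F)*ln((PK*Ko + PNa*Nao + PCl*Cli)/(PK*Ki + PNa*Nai + PCl*Clo))
Numer = 22.255, Denom = 156.492
Vm = -52.13 mV


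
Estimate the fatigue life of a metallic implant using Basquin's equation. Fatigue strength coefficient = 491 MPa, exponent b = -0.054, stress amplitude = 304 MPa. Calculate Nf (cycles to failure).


sigma_a = sigma_f' * (2Nf)^b
2Nf = (sigma_a/sigma_f')^(1/b)
2Nf = (304/491)^(1/-0.054)
2Nf = 7173.0195
Nf = 3587


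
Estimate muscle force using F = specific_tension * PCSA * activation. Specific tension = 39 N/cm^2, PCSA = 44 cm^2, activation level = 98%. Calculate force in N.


F = sigma * PCSA * activation
F = 39 * 44 * 0.98
F = 1682 N


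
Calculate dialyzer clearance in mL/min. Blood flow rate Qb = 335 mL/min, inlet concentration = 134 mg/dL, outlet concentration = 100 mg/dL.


K = Qb * (Cb_in - Cb_out) / Cb_in
K = 335 * (134 - 100) / 134
K = 85 mL/min


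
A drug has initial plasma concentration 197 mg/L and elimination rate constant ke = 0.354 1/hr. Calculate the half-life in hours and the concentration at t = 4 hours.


t_half = ln(2) / ke = 0.693147 / 0.354 = 1.958 hr
C(t) = C0 * exp(-ke*t) = 197 * exp(-0.354*4)
C(4) = 47.81 mg/L


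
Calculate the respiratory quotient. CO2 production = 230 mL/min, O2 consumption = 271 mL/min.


RQ = VCO2 / VO2
RQ = 230 / 271
RQ = 0.8487


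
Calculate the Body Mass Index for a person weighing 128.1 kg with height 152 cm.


BMI = weight / height^2
height = 152 cm = 1.52 m
BMI = 128.1 / 1.52^2
BMI = 55.44 kg/m^2


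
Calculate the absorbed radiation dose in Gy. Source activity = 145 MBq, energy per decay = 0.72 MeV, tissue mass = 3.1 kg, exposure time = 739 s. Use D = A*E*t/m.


A = 145 MBq = 1.4500e+08 Bq
E = 0.72 MeV = 1.15344e-13 J
D = A*E*t/m = 1.4500e+08*1.15344e-13*739/3.1
D = 0.003987 Gy


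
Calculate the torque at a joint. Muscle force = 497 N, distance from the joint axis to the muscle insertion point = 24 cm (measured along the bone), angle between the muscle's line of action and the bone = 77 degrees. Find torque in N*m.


Torque = F * d * sin(theta)   (moment arm = d*sin(theta))
d = 24 cm = 0.24 m
Torque = 497 * 0.24 * sin(77)
Torque = 116.2 N*m


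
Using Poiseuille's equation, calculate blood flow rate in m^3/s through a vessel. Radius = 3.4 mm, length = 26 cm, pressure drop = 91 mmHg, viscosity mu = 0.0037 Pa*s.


Q = pi*r^4*dP / (8*mu*L)
r = 0.0034 m, L = 0.26 m
dP = 91 mmHg = 12132.302 Pa
Q = 6.6183e-04 m^3/s


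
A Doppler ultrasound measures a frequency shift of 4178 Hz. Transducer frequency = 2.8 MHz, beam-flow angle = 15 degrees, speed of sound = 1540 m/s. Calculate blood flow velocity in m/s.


v = fd * c / (2 * f0 * cos(theta))
v = 4178 * 1540 / (2 * 2.8000e+06 * cos(15))
v = 1.189 m/s


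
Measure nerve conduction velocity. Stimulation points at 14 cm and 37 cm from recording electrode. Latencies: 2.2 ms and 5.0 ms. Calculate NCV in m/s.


Distance = (37 - 14) / 100 = 0.23 m
dt = (5.0 - 2.2) / 1000 = 0.0028 s
NCV = dist / dt = 82.14 m/s


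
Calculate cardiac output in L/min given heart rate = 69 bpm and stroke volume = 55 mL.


CO = HR * SV
CO = 69 * 55 / 1000
CO = 3.795 L/min


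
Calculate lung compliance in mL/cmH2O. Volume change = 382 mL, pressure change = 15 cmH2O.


C = dV / dP
C = 382 / 15
C = 25.47 mL/cmH2O


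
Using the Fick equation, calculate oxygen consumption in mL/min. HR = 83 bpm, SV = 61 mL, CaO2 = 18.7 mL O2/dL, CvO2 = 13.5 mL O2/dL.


CO = HR*SV = 83*61/1000 = 5.063 L/min
a-v O2 diff = 18.7 - 13.5 = 5.2 mL/dL
VO2 = CO * (CaO2-CvO2) * 10 dL/L
VO2 = 5.063 * 5.2 * 10
VO2 = 263.3 mL/min


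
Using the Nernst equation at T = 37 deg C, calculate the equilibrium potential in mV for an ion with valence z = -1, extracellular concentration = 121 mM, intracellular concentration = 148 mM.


E = (RT/(zF)) * ln(C_out/C_in)
T = 37 + 273.15 = 310.15 K
E = (8.314 * 310.15 / (-1 * 96485)) * ln(121/148)
E = 5.383 mV


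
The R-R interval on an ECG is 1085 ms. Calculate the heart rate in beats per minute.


HR = 60 / RR_interval(s)
RR = 1085 ms = 1.085 s
HR = 60 / 1.085 = 55.3 bpm


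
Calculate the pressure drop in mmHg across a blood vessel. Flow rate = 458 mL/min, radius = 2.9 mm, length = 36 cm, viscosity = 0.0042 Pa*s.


dP = 8*mu*L*Q / (pi*r^4)
Q = 458 mL/min = 7.63333e-06 m^3/s
dP = 415.541 Pa = 415.541 / 133.322 mmHg = 3.117 mmHg


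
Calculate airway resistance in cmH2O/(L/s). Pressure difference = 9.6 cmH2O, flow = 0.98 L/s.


R = dP / flow
R = 9.6 / 0.98
R = 9.796 cmH2O/(L/s)


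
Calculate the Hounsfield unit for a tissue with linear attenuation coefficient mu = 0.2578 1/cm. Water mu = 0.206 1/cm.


HU = ((mu_tissue - mu_water) / mu_water) * 1000
HU = ((0.2578 - 0.206) / 0.206) * 1000
HU = 251.5


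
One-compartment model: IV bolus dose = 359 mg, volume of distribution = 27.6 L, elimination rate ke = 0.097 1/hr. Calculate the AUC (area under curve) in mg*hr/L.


C0 = Dose/Vd = 359/27.6 = 13.0072 mg/L
AUC = C0/ke = 13.0072/0.097
AUC = 134.1 mg*hr/L


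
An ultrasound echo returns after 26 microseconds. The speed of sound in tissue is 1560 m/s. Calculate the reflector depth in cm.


depth = c * t / 2
t = 26 us = 2.6000e-05 s
depth = 1560 * 2.6000e-05 / 2
depth = 0.02028 m = 2.028 cm


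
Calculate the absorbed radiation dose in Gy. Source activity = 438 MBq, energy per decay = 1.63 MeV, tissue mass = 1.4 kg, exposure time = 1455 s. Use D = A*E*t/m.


A = 438 MBq = 4.3800e+08 Bq
E = 1.63 MeV = 2.61126e-13 J
D = A*E*t/m = 4.3800e+08*2.61126e-13*1455/1.4
D = 0.1189 Gy


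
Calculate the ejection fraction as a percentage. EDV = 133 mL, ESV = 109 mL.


SV = EDV - ESV = 133 - 109 = 24 mL
EF = SV/EDV * 100 = 24/133 * 100
EF = 18.05%


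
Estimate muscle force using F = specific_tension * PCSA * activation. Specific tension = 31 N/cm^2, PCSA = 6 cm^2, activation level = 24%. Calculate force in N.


F = sigma * PCSA * activation
F = 31 * 6 * 0.24
F = 44.64 N


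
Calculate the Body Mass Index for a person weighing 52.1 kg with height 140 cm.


BMI = weight / height^2
height = 140 cm = 1.4 m
BMI = 52.1 / 1.4^2
BMI = 26.58 kg/m^2


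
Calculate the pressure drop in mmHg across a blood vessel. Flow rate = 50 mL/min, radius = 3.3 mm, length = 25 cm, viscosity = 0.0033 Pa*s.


dP = 8*mu*L*Q / (pi*r^4)
Q = 50 mL/min = 8.33333e-07 m^3/s
dP = 14.7624 Pa = 14.7624 / 133.322 mmHg = 0.1107 mmHg


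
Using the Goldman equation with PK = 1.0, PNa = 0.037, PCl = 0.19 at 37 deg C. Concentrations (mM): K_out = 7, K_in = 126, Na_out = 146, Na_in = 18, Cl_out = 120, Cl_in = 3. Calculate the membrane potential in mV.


Vm = (RT/F)*ln((PK*Ko + PNa*Nao + PCl*Cli)/(PK*Ki + PNa*Nai + PCl*Clo))
Numer = 12.972, Denom = 149.466
Vm = -65.32 mV


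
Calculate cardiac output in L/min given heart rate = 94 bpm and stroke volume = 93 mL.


CO = HR * SV
CO = 94 * 93 / 1000
CO = 8.742 L/min


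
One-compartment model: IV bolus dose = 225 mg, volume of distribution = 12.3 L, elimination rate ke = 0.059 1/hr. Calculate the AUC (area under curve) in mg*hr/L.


C0 = Dose/Vd = 225/12.3 = 18.2927 mg/L
AUC = C0/ke = 18.2927/0.059
AUC = 310 mg*hr/L


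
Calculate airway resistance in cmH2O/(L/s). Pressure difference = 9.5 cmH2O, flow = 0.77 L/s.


R = dP / flow
R = 9.5 / 0.77
R = 12.34 cmH2O/(L/s)


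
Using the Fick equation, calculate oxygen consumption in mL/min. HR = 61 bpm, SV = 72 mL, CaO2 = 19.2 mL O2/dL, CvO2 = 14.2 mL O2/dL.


CO = HR*SV = 61*72/1000 = 4.392 L/min
a-v O2 diff = 19.2 - 14.2 = 5 mL/dL
VO2 = CO * (CaO2-CvO2) * 10 dL/L
VO2 = 4.392 * 5 * 10
VO2 = 219.6 mL/min


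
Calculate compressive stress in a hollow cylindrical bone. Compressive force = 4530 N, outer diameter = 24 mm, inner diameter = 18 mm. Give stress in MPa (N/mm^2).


A = pi*(r_o^2 - r_i^2)
r_o = 12 mm, r_i = 9 mm
A = 197.92 mm^2
sigma = F/A = 4530 / 197.92
sigma = 22.89 MPa


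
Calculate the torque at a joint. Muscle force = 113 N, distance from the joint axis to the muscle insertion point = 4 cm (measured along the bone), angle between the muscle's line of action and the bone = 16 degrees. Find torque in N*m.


Torque = F * d * sin(theta)   (moment arm = d*sin(theta))
d = 4 cm = 0.04 m
Torque = 113 * 0.04 * sin(16)
Torque = 1.246 N*m


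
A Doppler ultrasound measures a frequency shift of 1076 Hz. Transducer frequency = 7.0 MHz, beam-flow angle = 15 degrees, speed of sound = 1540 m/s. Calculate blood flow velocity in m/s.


v = fd * c / (2 * f0 * cos(theta))
v = 1076 * 1540 / (2 * 7.0000e+06 * cos(15))
v = 0.1225 m/s


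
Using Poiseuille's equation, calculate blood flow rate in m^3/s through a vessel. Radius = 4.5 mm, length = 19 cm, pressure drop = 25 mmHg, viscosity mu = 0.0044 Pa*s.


Q = pi*r^4*dP / (8*mu*L)
r = 0.0045 m, L = 0.19 m
dP = 25 mmHg = 3333.05 Pa
Q = 6.4202e-04 m^3/s


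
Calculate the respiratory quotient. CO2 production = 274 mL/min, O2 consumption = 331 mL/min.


RQ = VCO2 / VO2
RQ = 274 / 331
RQ = 0.8278


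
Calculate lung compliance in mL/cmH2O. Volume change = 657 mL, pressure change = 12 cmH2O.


C = dV / dP
C = 657 / 12
C = 54.75 mL/cmH2O


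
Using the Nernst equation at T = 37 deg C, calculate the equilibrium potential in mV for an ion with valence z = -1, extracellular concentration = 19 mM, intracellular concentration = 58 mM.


E = (RT/(zF)) * ln(C_out/C_in)
T = 37 + 273.15 = 310.15 K
E = (8.314 * 310.15 / (-1 * 96485)) * ln(19/58)
E = 29.83 mV


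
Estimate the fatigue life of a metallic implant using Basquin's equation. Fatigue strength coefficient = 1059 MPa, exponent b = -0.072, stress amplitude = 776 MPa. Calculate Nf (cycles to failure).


sigma_a = sigma_f' * (2Nf)^b
2Nf = (sigma_a/sigma_f')^(1/b)
2Nf = (776/1059)^(1/-0.072)
2Nf = 75.071577
Nf = 37.54


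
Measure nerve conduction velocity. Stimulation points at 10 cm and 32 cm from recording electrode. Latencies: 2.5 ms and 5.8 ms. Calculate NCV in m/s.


Distance = (32 - 10) / 100 = 0.22 m
dt = (5.8 - 2.5) / 1000 = 0.0033 s
NCV = dist / dt = 66.67 m/s


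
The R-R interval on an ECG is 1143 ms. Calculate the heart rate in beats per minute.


HR = 60 / RR_interval(s)
RR = 1143 ms = 1.143 s
HR = 60 / 1.143 = 52.49 bpm


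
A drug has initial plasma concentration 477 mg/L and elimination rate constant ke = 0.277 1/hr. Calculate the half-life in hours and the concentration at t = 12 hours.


t_half = ln(2) / ke = 0.693147 / 0.277 = 2.502 hr
C(t) = C0 * exp(-ke*t) = 477 * exp(-0.277*12)
C(12) = 17.18 mg/L


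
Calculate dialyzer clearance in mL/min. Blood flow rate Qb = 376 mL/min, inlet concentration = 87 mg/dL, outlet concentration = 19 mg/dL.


K = Qb * (Cb_in - Cb_out) / Cb_in
K = 376 * (87 - 19) / 87
K = 293.9 mL/min


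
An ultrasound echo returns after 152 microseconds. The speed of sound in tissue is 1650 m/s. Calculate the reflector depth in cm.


depth = c * t / 2
t = 152 us = 1.5200e-04 s
depth = 1650 * 1.5200e-04 / 2
depth = 0.1254 m = 12.54 cm


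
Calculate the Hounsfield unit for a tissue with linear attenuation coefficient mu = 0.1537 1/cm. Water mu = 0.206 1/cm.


HU = ((mu_tissue - mu_water) / mu_water) * 1000
HU = ((0.1537 - 0.206) / 0.206) * 1000
HU = -253.9


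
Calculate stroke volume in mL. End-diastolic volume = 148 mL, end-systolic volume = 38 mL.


SV = EDV - ESV
SV = 148 - 38
SV = 110 mL


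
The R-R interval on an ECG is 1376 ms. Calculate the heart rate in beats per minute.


HR = 60 / RR_interval(s)
RR = 1376 ms = 1.376 s
HR = 60 / 1.376 = 43.6 bpm


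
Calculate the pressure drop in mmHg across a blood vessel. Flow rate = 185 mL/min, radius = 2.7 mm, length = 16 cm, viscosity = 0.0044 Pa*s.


dP = 8*mu*L*Q / (pi*r^4)
Q = 185 mL/min = 3.08333e-06 m^3/s
dP = 104.011 Pa = 104.011 / 133.322 mmHg = 0.7801 mmHg


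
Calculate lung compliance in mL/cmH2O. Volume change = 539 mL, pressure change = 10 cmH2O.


C = dV / dP
C = 539 / 10
C = 53.9 mL/cmH2O


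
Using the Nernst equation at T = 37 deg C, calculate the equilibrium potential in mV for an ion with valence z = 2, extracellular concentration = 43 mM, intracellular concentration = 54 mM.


E = (RT/(zF)) * ln(C_out/C_in)
T = 37 + 273.15 = 310.15 K
E = (8.314 * 310.15 / (2 * 96485)) * ln(43/54)
E = -3.044 mV


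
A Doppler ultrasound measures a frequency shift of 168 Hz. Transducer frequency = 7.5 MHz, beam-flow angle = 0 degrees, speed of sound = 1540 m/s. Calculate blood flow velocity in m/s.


v = fd * c / (2 * f0 * cos(theta))
v = 168 * 1540 / (2 * 7.5000e+06 * cos(0))
v = 0.01725 m/s


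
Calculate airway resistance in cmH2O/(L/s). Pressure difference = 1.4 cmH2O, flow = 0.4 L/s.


R = dP / flow
R = 1.4 / 0.4
R = 3.5 cmH2O/(L/s)
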